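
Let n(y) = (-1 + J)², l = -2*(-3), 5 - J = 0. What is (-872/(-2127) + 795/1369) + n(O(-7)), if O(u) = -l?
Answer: 49474541/2911863 ≈ 16.991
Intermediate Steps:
J = 5 (J = 5 - 1*0 = 5 + 0 = 5)
l = 6
O(u) = -6 (O(u) = -1*6 = -6)
n(y) = 16 (n(y) = (-1 + 5)² = 4² = 16)
(-872/(-2127) + 795/1369) + n(O(-7)) = (-872/(-2127) + 795/1369) + 16 = (-872*(-1/2127) + 795*(1/1369)) + 16 = (872/2127 + 795/1369) + 16 = 2884733/2911863 + 16 = 49474541/2911863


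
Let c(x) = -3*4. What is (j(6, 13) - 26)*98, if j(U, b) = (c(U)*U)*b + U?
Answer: -93688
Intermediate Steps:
c(x) = -12
j(U, b) = U - 12*U*b (j(U, b) = (-12*U)*b + U = -12*U*b + U = U - 12*U*b)
(j(6, 13) - 26)*98 = (6*(1 - 12*13) - 26)*98 = (6*(1 - 156) - 26)*98 = (6*(-155) - 26)*98 = (-930 - 26)*98 = -956*98 = -93688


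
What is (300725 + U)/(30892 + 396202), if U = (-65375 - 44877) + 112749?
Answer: 151611/213547 ≈ 0.70997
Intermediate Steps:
U = 2497 (U = -110252 + 112749 = 2497)
(300725 + U)/(30892 + 396202) = (300725 + 2497)/(30892 + 396202) = 303222/427094 = 303222*(1/427094) = 151611/213547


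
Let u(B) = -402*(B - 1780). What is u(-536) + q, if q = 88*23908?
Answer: 3034936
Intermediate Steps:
u(B) = 715560 - 402*B (u(B) = -402*(-1780 + B) = 715560 - 402*B)
q = 2103904
u(-536) + q = (715560 - 402*(-536)) + 2103904 = (715560 + 215472) + 2103904 = 931032 + 2103904 = 3034936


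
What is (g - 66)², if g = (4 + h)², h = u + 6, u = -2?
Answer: 4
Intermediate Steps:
h = 4 (h = -2 + 6 = 4)
g = 64 (g = (4 + 4)² = 8² = 64)
(g - 66)² = (64 - 66)² = (-2)² = 4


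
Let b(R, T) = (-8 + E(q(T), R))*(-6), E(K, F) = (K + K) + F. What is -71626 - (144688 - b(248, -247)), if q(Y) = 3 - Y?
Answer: -220754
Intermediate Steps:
E(K, F) = F + 2*K (E(K, F) = 2*K + F = F + 2*K)
b(R, T) = 12 - 6*R + 12*T (b(R, T) = (-8 + (R + 2*(3 - T)))*(-6) = (-8 + (R + (6 - 2*T)))*(-6) = (-8 + (6 + R - 2*T))*(-6) = (-2 + R - 2*T)*(-6) = 12 - 6*R + 12*T)
-71626 - (144688 - b(248, -247)) = -71626 - (144688 - (12 - 6*248 + 12*(-247))) = -71626 - (144688 - (12 - 1488 - 2964)) = -71626 - (144688 - 1*(-4440)) = -71626 - (144688 + 4440) = -71626 - 1*149128 = -71626 - 149128 = -220754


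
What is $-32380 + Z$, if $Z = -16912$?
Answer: $-49292$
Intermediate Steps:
$-32380 + Z = -32380 - 16912 = -49292$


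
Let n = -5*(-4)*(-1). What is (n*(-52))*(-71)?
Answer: -73840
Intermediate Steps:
n = -20 (n = 20*(-1) = -20)
(n*(-52))*(-71) = -20*(-52)*(-71) = 1040*(-71) = -73840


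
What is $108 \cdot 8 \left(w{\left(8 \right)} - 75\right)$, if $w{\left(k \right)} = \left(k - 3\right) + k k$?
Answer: $-5184$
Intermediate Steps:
$w{\left(k \right)} = -3 + k + k^{2}$ ($w{\left(k \right)} = \left(k - 3\right) + k^{2} = \left(-3 + k\right) + k^{2} = -3 + k + k^{2}$)
$108 \cdot 8 \left(w{\left(8 \right)} - 75\right) = 108 \cdot 8 \left(\left(-3 + 8 + 8^{2}\right) - 75\right) = 864 \left(\left(-3 + 8 + 64\right) - 75\right) = 864 \left(69 - 75\right) = 864 \left(-6\right) = -5184$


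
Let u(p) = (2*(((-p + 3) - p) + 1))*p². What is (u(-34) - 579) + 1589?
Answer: 167474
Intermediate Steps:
u(p) = p²*(8 - 4*p) (u(p) = (2*(((3 - p) - p) + 1))*p² = (2*((3 - 2*p) + 1))*p² = (2*(4 - 2*p))*p² = (8 - 4*p)*p² = p²*(8 - 4*p))
(u(-34) - 579) + 1589 = (4*(-34)²*(2 - 1*(-34)) - 579) + 1589 = (4*1156*(2 + 34) - 579) + 1589 = (4*1156*36 - 579) + 1589 = (166464 - 579) + 1589 = 165885 + 1589 = 167474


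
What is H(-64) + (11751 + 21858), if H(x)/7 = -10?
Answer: 33539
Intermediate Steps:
H(x) = -70 (H(x) = 7*(-10) = -70)
H(-64) + (11751 + 21858) = -70 + (11751 + 21858) = -70 + 33609 = 33539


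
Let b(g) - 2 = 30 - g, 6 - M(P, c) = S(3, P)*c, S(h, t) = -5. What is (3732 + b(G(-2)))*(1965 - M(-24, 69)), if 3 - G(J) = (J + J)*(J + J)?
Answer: 6096078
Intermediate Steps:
M(P, c) = 6 + 5*c (M(P, c) = 6 - (-5)*c = 6 + 5*c)
G(J) = 3 - 4*J² (G(J) = 3 - (J + J)*(J + J) = 3 - 2*J*2*J = 3 - 4*J²)
b(g) = 32 - g (b(g) = 2 + (30 - g) = 32 - g)
(3732 + b(G(-2)))*(1965 - M(-24, 69)) = (3732 + (32 - (3 - 4*(-2)²)))*(1965 - (6 + 5*69)) = (3732 + (32 - (3 - 4*4)))*(1965 - (6 + 345)) = (3732 + (32 - (3 - 16)))*(1965 - 1*351) = (3732 + (32 - 1*(-13)))*(1965 - 351) = (3732 + (32 + 13))*1614 = (3732 + 45)*1614 = 3777*1614 = 6096078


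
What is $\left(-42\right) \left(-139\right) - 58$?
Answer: $5780$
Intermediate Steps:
$\left(-42\right) \left(-139\right) - 58 = 5838 - 58 = 5780$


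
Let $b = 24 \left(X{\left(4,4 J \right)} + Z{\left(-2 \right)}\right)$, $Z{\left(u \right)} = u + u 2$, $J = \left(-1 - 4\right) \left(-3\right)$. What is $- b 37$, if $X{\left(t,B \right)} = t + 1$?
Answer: $888$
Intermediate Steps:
$J = 15$ ($J = \left(-5\right) \left(-3\right) = 15$)
$X{\left(t,B \right)} = 1 + t$
$Z{\left(u \right)} = 3 u$ ($Z{\left(u \right)} = u + 2 u = 3 u$)
$b = -24$ ($b = 24 \left(\left(1 + 4\right) + 3 \left(-2\right)\right) = 24 \left(5 - 6\right) = 24 \left(-1\right) = -24$)
$- b 37 = - \left(-24\right) 37 = \left(-1\right) \left(-888\right) = 888$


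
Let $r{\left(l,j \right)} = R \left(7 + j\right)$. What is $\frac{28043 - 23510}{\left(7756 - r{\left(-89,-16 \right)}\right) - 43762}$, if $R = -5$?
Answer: $- \frac{1511}{12017} \approx -0.12574$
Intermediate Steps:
$r{\left(l,j \right)} = -35 - 5 j$ ($r{\left(l,j \right)} = - 5 \left(7 + j\right) = -35 - 5 j$)
$\frac{28043 - 23510}{\left(7756 - r{\left(-89,-16 \right)}\right) - 43762} = \frac{28043 - 23510}{\left(7756 - \left(-35 - -80\right)\right) - 43762} = \frac{4533}{\left(7756 - \left(-35 + 80\right)\right) - 43762} = \frac{4533}{\left(7756 - 45\right) - 43762} = \frac{4533}{7711 - 43762} = \frac{4533}{-36051} = 4533 \left(- \frac{1}{36051}\right) = - \frac{1511}{12017}$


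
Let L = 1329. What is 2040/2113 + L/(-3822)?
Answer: 1662901/2691962 ≈ 0.61773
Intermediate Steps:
2040/2113 + L/(-3822) = 2040/2113 + 1329/(-3822) = 2040*(1/2113) + 1329*(-1/3822) = 2040/2113 - 443/1274 = 1662901/2691962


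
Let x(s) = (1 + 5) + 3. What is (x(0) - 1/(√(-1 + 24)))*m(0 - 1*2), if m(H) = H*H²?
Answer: -72 + 8*√23/23 ≈ -70.332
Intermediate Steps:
m(H) = H³
x(s) = 9 (x(s) = 6 + 3 = 9)
(x(0) - 1/(√(-1 + 24)))*m(0 - 1*2) = (9 - 1/(√(-1 + 24)))*(0 - 1*2)³ = (9 - 1/(√23))*(0 - 2)³ = (9 - √23/23)*(-2)³ = (9 - √23/23)*(-8) = -72 + 8*√23/23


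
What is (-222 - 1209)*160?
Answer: -228960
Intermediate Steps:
(-222 - 1209)*160 = -1431*160 = -228960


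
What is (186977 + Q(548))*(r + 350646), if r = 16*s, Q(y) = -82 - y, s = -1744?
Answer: 60142003474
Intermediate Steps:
r = -27904 (r = 16*(-1744) = -27904)
(186977 + Q(548))*(r + 350646) = (186977 + (-82 - 1*548))*(-27904 + 350646) = (186977 + (-82 - 548))*322742 = (186977 - 630)*322742 = 186347*322742 = 60142003474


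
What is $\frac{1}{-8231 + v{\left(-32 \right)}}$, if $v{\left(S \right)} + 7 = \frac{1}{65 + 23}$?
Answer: $- \frac{88}{724943} \approx -0.00012139$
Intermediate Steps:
$v{\left(S \right)} = - \frac{615}{88}$ ($v{\left(S \right)} = -7 + \frac{1}{65 + 23} = -7 + \frac{1}{88} = - \frac{615}{88}$)
$\frac{1}{-8231 + v{\left(-32 \right)}} = \frac{1}{-8231 - \frac{615}{88}} = \frac{1}{- \frac{724943}{88}} = - \frac{88}{724943}$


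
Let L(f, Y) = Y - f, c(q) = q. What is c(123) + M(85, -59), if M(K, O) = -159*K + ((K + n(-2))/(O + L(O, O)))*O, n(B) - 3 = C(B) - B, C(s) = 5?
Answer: -13297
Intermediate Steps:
n(B) = 8 - B (n(B) = 3 + (5 - B) = 8 - B)
M(K, O) = 10 - 158*K (M(K, O) = -159*K + ((K + (8 - 1*(-2)))/(O + (O - O)))*O = -159*K + ((K + (8 + 2))/(O + 0))*O = -159*K + ((K + 10)/O)*O = -159*K + ((10 + K)/O)*O = -159*K + (10 + K) = 10 - 158*K)
c(123) + M(85, -59) = 123 + (10 - 158*85) = 123 + (10 - 13430) = 123 - 13420 = -13297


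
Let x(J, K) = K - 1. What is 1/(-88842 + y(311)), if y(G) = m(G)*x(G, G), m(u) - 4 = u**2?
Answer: 1/29895908 ≈ 3.3449e-8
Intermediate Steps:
x(J, K) = -1 + K
m(u) = 4 + u**2
y(G) = (-1 + G)*(4 + G**2) (y(G) = (4 + G**2)*(-1 + G) = (-1 + G)*(4 + G**2))
1/(-88842 + y(311)) = 1/(-88842 + (-1 + 311)*(4 + 311**2)) = 1/(-88842 + 310*(4 + 96721)) = 1/(-88842 + 310*96725) = 1/(-88842 + 29984750) = 1/29895908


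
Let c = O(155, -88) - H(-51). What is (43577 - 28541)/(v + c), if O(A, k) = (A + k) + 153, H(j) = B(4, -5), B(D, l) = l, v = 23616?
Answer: 5012/7947 ≈ 0.63068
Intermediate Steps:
H(j) = -5
O(A, k) = 153 + A + k
c = 225 (c = (153 + 155 - 88) - 1*(-5) = 220 + 5 = 225)
(43577 - 28541)/(v + c) = (43577 - 28541)/(23616 + 225) = 15036/23841 = 15036*(1/23841) = 5012/7947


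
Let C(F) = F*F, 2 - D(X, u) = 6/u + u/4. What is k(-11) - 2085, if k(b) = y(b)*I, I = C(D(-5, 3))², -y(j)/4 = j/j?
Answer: -133521/64 ≈ -2086.3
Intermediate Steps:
D(X, u) = 2 - 6/u - u/4 (D(X, u) = 2 - (6/u + u/4) = 2 + (-6/u - u/4) = 2 - 6/u - u/4)
C(F) = F²
y(j) = -4 (y(j) = -4*j/j = -4*1 = -4)
I = 81/256 (I = ((2 - 6/3 - ¼*3)²)² = ((2 - 6*⅓ - ¾)²)² = ((2 - 2 - ¾)²)² = ((-¾)²)² = (9/16)² = 81/256 ≈ 0.31641)
k(b) = -81/64 (k(b) = -4*81/256 = -81/64)
k(-11) - 2085 = -81/64 - 2085 = -133521/64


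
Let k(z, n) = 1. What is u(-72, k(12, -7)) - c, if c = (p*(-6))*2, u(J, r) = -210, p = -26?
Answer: -522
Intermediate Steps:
c = 312 (c = -26*(-6)*2 = 156*2 = 312)
u(-72, k(12, -7)) - c = -210 - 1*312 = -210 - 312 = -522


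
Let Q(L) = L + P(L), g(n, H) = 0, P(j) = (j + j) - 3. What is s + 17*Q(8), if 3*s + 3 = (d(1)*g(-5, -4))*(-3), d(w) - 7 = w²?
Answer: 356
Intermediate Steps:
P(j) = -3 + 2*j (P(j) = 2*j - 3 = -3 + 2*j)
d(w) = 7 + w²
s = -1 (s = -1 + (((7 + 1²)*0)*(-3))/3 = -1 + (((7 + 1)*0)*(-3))/3 = -1 + ((8*0)*(-3))/3 = -1 + (0*(-3))/3 = -1 + (⅓)*0 = -1 + 0 = -1)
Q(L) = -3 + 3*L (Q(L) = L + (-3 + 2*L) = -3 + 3*L)
s + 17*Q(8) = -1 + 17*(-3 + 3*8) = -1 + 17*(-3 + 24) = -1 + 17*21 = -1 + 357 = 356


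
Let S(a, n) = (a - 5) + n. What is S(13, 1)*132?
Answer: 1188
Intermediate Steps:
S(a, n) = -5 + a + n (S(a, n) = (-5 + a) + n = -5 + a + n)
S(13, 1)*132 = (-5 + 13 + 1)*132 = 9*132 = 1188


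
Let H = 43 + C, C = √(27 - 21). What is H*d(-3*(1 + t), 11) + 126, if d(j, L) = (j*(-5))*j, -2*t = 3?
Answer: -1431/4 - 45*√6/4 ≈ -385.31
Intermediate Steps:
t = -3/2 (t = -½*3 = -3/2 ≈ -1.5000)
C = √6 ≈ 2.4495
d(j, L) = -5*j² (d(j, L) = (-5*j)*j = -5*j²)
H = 43 + √6 ≈ 45.449
H*d(-3*(1 + t), 11) + 126 = (43 + √6)*(-5*9*(1 - 3/2)²) + 126 = (43 + √6)*(-5*(-3*(-½))²) + 126 = (43 + √6)*(-5*(3/2)²) + 126 = (43 + √6)*(-5*9/4) + 126 = (43 + √6)*(-45/4) + 126 = (-1935/4 - 45*√6/4) + 126 = -1431/4 - 45*√6/4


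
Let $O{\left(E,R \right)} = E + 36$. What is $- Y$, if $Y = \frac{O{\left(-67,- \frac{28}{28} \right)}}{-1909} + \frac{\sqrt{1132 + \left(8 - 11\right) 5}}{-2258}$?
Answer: $- \frac{31}{1909} + \frac{\sqrt{1117}}{2258} \approx -0.0014375$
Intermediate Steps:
$O{\left(E,R \right)} = 36 + E$
$Y = \frac{31}{1909} - \frac{\sqrt{1117}}{2258}$ ($Y = \frac{36 - 67}{-1909} + \frac{\sqrt{1132 + \left(8 - 11\right) 5}}{-2258} = \left(-31\right) \left(- \frac{1}{1909}\right) + \sqrt{1132 - 15} \left(- \frac{1}{2258}\right) = \frac{31}{1909} + \sqrt{1132 - 15} \left(- \frac{1}{2258}\right) = \frac{31}{1909} + \sqrt{1117} \left(- \frac{1}{2258}\right) = \frac{31}{1909} - \frac{\sqrt{1117}}{2258} \approx 0.0014375$)
$- Y = - (\frac{31}{1909} - \frac{\sqrt{1117}}{2258}) = - \frac{31}{1909} + \frac{\sqrt{1117}}{2258}$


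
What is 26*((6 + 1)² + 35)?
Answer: 2184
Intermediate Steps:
26*((6 + 1)² + 35) = 26*(7² + 35) = 26*(49 + 35) = 26*84 = 2184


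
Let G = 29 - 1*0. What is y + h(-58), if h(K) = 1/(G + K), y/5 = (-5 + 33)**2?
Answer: 113679/29 ≈ 3920.0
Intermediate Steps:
G = 29 (G = 29 + 0 = 29)
y = 3920 (y = 5*(-5 + 33)**2 = 5*28**2 = 5*784 = 3920)
h(K) = 1/(29 + K)
y + h(-58) = 3920 + 1/(29 - 58) = 3920 + 1/(-29) = 3920 - 1/29 = 113679/29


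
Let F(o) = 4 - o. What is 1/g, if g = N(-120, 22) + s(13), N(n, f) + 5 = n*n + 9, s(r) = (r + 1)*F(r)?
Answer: 1/14278 ≈ 7.0038e-5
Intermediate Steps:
s(r) = (1 + r)*(4 - r) (s(r) = (r + 1)*(4 - r) = (1 + r)*(4 - r))
N(n, f) = 4 + n² (N(n, f) = -5 + (n*n + 9) = -5 + (n² + 9) = -5 + (9 + n²) = 4 + n²)
g = 14278 (g = (4 + (-120)²) - (1 + 13)*(-4 + 13) = (4 + 14400) - 1*14*9 = 14404 - 126 = 14278)
1/g = 1/14278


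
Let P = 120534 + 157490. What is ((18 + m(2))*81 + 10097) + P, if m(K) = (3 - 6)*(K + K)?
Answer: 288607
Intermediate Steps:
m(K) = -6*K
P = 278024
((18 + m(2))*81 + 10097) + P = ((18 - 6*2)*81 + 10097) + 278024 = ((18 - 12)*81 + 10097) + 278024 = (6*81 + 10097) + 278024 = (486 + 10097) + 278024 = 10583 + 278024 = 288607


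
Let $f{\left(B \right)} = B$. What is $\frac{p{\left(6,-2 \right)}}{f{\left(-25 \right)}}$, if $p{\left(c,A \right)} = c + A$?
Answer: $- \frac{4}{25} \approx -0.16$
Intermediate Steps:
$p{\left(c,A \right)} = A + c$
$\frac{p{\left(6,-2 \right)}}{f{\left(-25 \right)}} = \frac{-2 + 6}{-25} = 4 \left(- \frac{1}{25}\right) = - \frac{4}{25}$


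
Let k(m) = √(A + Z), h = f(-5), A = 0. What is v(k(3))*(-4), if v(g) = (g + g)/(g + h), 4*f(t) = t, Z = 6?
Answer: -768/71 - 160*√6/71 ≈ -16.337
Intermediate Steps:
f(t) = t/4
h = -5/4 (h = (¼)*(-5) = -5/4 ≈ -1.2500)
k(m) = √6 (k(m) = √(0 + 6) = √6)
v(g) = 2*g/(-5/4 + g) (v(g) = (g + g)/(g - 5/4) = (2*g)/(-5/4 + g) = 2*g/(-5/4 + g))
v(k(3))*(-4) = (8*√6/(-5 + 4*√6))*(-4) = -32*√6/(-5 + 4*√6)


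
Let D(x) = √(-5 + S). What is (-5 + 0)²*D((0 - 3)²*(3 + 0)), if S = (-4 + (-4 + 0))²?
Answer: 25*√59 ≈ 192.03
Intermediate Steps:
S = 64 (S = (-4 - 4)² = (-8)² = 64)
D(x) = √59 (D(x) = √(-5 + 64) = √59)
(-5 + 0)²*D((0 - 3)²*(3 + 0)) = (-5 + 0)²*√59 = (-5)²*√59 = 25*√59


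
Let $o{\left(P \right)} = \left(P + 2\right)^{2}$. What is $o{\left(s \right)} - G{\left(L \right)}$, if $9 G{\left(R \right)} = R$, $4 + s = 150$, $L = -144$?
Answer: $21920$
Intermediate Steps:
$s = 146$ ($s = -4 + 150 = 146$)
$o{\left(P \right)} = \left(2 + P\right)^{2}$
$G{\left(R \right)} = \frac{R}{9}$
$o{\left(s \right)} - G{\left(L \right)} = \left(2 + 146\right)^{2} - \frac{1}{9} \left(-144\right) = 148^{2} - -16 = 21904 + 16 = 21920$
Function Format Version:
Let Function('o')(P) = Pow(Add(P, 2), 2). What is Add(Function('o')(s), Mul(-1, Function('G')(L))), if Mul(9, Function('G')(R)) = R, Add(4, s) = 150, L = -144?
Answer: 21920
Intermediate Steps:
s = 146 (s = Add(-4, 150) = 146)
Function('o')(P) = Pow(Add(2, P), 2)
Function('G')(R) = Mul(Rational(1, 9), R)
Add(Function('o')(s), Mul(-1, Function('G')(L))) = Add(Pow(Add(2, 146), 2), Mul(-1, Mul(Rational(1, 9), -144))) = Add(Pow(148, 2), Mul(-1, -16)) = Add(21904, 16) = 21920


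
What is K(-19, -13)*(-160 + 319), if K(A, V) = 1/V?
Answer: -159/13 ≈ -12.231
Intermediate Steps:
K(-19, -13)*(-160 + 319) = (-160 + 319)/(-13) = -1/13*159 = -159/13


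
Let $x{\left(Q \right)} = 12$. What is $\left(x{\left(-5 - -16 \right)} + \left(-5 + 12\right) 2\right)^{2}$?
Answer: $676$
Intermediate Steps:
$\left(x{\left(-5 - -16 \right)} + \left(-5 + 12\right) 2\right)^{2} = \left(12 + \left(-5 + 12\right) 2\right)^{2} = \left(12 + 7 \cdot 2\right)^{2} = \left(12 + 14\right)^{2} = 26^{2} = 676$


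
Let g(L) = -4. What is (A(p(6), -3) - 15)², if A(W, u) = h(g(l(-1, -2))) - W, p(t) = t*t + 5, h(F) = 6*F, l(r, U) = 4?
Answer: 6400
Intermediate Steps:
p(t) = 5 + t² (p(t) = t² + 5 = 5 + t²)
A(W, u) = -24 - W (A(W, u) = 6*(-4) - W = -24 - W)
(A(p(6), -3) - 15)² = ((-24 - (5 + 6²)) - 15)² = ((-24 - (5 + 36)) - 15)² = ((-24 - 1*41) - 15)² = ((-24 - 41) - 15)² = (-65 - 15)² = (-80)² = 6400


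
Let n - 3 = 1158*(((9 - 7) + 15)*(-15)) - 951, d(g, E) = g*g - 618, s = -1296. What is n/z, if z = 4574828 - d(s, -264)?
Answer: -148119/1447915 ≈ -0.10230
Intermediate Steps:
d(g, E) = -618 + g**2 (d(g, E) = g**2 - 618 = -618 + g**2)
z = 2895830 (z = 4574828 - (-618 + (-1296)**2) = 4574828 - (-618 + 1679616) = 4574828 - 1*1678998 = 4574828 - 1678998 = 2895830)
n = -296238 (n = 3 + (1158*(((9 - 7) + 15)*(-15)) - 951) = 3 + (1158*((2 + 15)*(-15)) - 951) = 3 + (1158*(17*(-15)) - 951) = 3 + (1158*(-255) - 951) = 3 + (-295290 - 951) = 3 - 296241 = -296238)
n/z = -296238/2895830 = -296238*1/2895830 = -148119/1447915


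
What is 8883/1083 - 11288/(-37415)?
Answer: 114860783/13506815 ≈ 8.5039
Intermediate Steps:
8883/1083 - 11288/(-37415) = 8883*(1/1083) - 11288*(-1/37415) = 2961/361 + 11288/37415 = 114860783/13506815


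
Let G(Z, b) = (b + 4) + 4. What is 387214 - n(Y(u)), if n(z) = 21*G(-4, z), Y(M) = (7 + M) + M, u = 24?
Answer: 385891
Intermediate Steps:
G(Z, b) = 8 + b (G(Z, b) = (4 + b) + 4 = 8 + b)
Y(M) = 7 + 2*M
n(z) = 168 + 21*z (n(z) = 21*(8 + z) = 168 + 21*z)
387214 - n(Y(u)) = 387214 - (168 + 21*(7 + 2*24)) = 387214 - (168 + 21*(7 + 48)) = 387214 - (168 + 21*55) = 387214 - (168 + 1155) = 387214 - 1*1323 = 387214 - 1323 = 385891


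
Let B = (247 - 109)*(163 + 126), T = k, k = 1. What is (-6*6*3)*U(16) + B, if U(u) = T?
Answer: 39774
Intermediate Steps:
T = 1
U(u) = 1
B = 39882 (B = 138*289 = 39882)
(-6*6*3)*U(16) + B = (-6*6*3)*1 + 39882 = -36*3*1 + 39882 = -108*1 + 39882 = -108 + 39882 = 39774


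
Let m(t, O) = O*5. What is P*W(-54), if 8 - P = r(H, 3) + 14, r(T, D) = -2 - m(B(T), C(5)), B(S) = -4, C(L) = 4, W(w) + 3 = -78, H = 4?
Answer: -1296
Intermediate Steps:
W(w) = -81 (W(w) = -3 - 78 = -81)
m(t, O) = 5*O
r(T, D) = -22 (r(T, D) = -2 - 5*4 = -2 - 1*20 = -2 - 20 = -22)
P = 16 (P = 8 - (-22 + 14) = 8 - 1*(-8) = 8 + 8 = 16)
P*W(-54) = 16*(-81) = -1296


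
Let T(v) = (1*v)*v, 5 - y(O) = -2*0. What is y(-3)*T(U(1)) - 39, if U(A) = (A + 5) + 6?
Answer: 681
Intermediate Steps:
U(A) = 11 + A (U(A) = (5 + A) + 6 = 11 + A)
y(O) = 5 (y(O) = 5 - (-2)*0 = 5 - 1*0 = 5 + 0 = 5)
T(v) = v**2 (T(v) = v*v = v**2)
y(-3)*T(U(1)) - 39 = 5*(11 + 1)**2 - 39 = 5*12**2 - 39 = 5*144 - 39 = 720 - 39 = 681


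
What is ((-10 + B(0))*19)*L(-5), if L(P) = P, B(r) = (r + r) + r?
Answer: 950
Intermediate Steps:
B(r) = 3*r (B(r) = 2*r + r = 3*r)
((-10 + B(0))*19)*L(-5) = ((-10 + 3*0)*19)*(-5) = ((-10 + 0)*19)*(-5) = -10*19*(-5) = -190*(-5) = 950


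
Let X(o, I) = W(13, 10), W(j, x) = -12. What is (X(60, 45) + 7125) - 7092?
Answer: 21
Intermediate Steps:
X(o, I) = -12
(X(60, 45) + 7125) - 7092 = (-12 + 7125) - 7092 = 7113 - 7092 = 21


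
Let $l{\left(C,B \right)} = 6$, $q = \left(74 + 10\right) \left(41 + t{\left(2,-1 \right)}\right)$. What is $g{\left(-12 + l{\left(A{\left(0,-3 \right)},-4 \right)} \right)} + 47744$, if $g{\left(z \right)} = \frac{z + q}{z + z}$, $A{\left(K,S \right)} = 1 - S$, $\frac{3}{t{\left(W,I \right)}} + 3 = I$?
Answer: $\frac{189851}{4} \approx 47463.0$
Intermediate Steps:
$t{\left(W,I \right)} = \frac{3}{-3 + I}$
$q = 3381$ ($q = \left(74 + 10\right) \left(41 + \frac{3}{-3 - 1}\right) = 84 \left(41 + \frac{3}{-4}\right) = 84 \left(41 + 3 \left(- \frac{1}{4}\right)\right) = 84 \left(41 - \frac{3}{4}\right) = 84 \cdot \frac{161}{4} = 3381$)
$g{\left(z \right)} = \frac{3381 + z}{2 z}$ ($g{\left(z \right)} = \frac{z + 3381}{z + z} = \frac{3381 + z}{2 z}$)
$g{\left(-12 + l{\left(A{\left(0,-3 \right)},-4 \right)} \right)} + 47744 = \frac{3381 + \left(-12 + 6\right)}{2 \left(-12 + 6\right)} + 47744 = \frac{3381 - 6}{2 \left(-6\right)} + 47744 = \frac{1}{2} \left(- \frac{1}{6}\right) 3375 + 47744 = - \frac{1125}{4} + 47744 = \frac{189851}{4}$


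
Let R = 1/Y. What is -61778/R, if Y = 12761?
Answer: -788349058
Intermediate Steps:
R = 1/12761 ≈ 7.8364e-5
-61778/R = -61778/1/12761 = -61778*12761 = -788349058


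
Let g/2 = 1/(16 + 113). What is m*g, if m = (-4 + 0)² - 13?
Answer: 2/43 ≈ 0.046512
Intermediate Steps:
g = 2/129 (g = 2/(16 + 113) = 2/129 ≈ 0.015504)
m = 3 (m = (-4)² - 13 = 16 - 13 = 3)
m*g = 3*(2/129) = 2/43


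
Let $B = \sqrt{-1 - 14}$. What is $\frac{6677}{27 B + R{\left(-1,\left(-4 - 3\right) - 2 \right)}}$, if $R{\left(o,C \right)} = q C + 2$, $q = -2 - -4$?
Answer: $- \frac{106832}{11191} - \frac{180279 i \sqrt{15}}{11191} \approx -9.5462 - 62.391 i$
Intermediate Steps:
$q = 2$ ($q = -2 + 4 = 2$)
$B = i \sqrt{15}$ ($B = \sqrt{-15} = i \sqrt{15} \approx 3.873 i$)
$R{\left(o,C \right)} = 2 + 2 C$ ($R{\left(o,C \right)} = 2 C + 2 = 2 + 2 C$)
$\frac{6677}{27 B + R{\left(-1,\left(-4 - 3\right) - 2 \right)}} = \frac{6677}{27 i \sqrt{15} + \left(2 + 2 \left(\left(-4 - 3\right) - 2\right)\right)} = \frac{6677}{27 i \sqrt{15} + \left(2 + 2 \left(-7 - 2\right)\right)} = \frac{6677}{27 i \sqrt{15} + \left(2 + 2 \left(-9\right)\right)} = \frac{6677}{27 i \sqrt{15} + \left(2 - 18\right)} = \frac{6677}{27 i \sqrt{15} - 16} = \frac{6677}{-16 + 27 i \sqrt{15}}$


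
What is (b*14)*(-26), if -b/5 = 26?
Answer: 47320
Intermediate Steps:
b = -130 (b = -5*26 = -130)
(b*14)*(-26) = -130*14*(-26) = -1820*(-26) = 47320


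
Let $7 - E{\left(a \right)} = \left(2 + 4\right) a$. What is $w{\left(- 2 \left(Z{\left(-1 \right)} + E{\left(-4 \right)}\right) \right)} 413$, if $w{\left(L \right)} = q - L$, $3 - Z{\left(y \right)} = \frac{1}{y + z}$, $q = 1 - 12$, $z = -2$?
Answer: $\frac{71449}{3} \approx 23816.0$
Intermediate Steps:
$q = -11$ ($q = 1 - 12 = -11$)
$Z{\left(y \right)} = 3 - \frac{1}{-2 + y}$ ($Z{\left(y \right)} = 3 - \frac{1}{y - 2} = 3 - \frac{1}{-2 + y}$)
$E{\left(a \right)} = 7 - 6 a$ ($E{\left(a \right)} = 7 - \left(2 + 4\right) a = 7 - 6 a$)
$w{\left(L \right)} = -11 - L$
$w{\left(- 2 \left(Z{\left(-1 \right)} + E{\left(-4 \right)}\right) \right)} 413 = \left(-11 - - 2 \left(\frac{-7 + 3 \left(-1\right)}{-2 - 1} + \left(7 - -24\right)\right)\right) 413 = \left(-11 - - 2 \left(\frac{-7 - 3}{-3} + \left(7 + 24\right)\right)\right) 413 = \left(-11 - - 2 \left(\left(- \frac{1}{3}\right) \left(-10\right) + 31\right)\right) 413 = \left(-11 - - 2 \left(\frac{10}{3} + 31\right)\right) 413 = \left(-11 - \left(-2\right) \frac{103}{3}\right) 413 = \left(-11 - - \frac{206}{3}\right) 413 = \left(-11 + \frac{206}{3}\right) 413 = \frac{173}{3} \cdot 413 = \frac{71449}{3}$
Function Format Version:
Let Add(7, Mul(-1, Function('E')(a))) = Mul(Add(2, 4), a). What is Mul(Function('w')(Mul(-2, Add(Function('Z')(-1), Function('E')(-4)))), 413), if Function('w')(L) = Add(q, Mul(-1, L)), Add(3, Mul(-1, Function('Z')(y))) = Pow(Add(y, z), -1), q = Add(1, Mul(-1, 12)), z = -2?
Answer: Rational(71449, 3) ≈ 23816.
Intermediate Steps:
q = -11 (q = Add(1, -12) = -11)
Function('Z')(y) = Add(3, Mul(-1, Pow(Add(-2, y), -1))) (Function('Z')(y) = Add(3, Mul(-1, Pow(Add(y, -2), -1))) = Add(3, Mul(-1, Pow(Add(-2, y), -1))))
Function('E')(a) = Add(7, Mul(-6, a)) (Function('E')(a) = Add(7, Mul(-1, Mul(Add(2, 4), a))) = Add(7, Mul(-1, Mul(6, a))) = Add(7, Mul(-6, a)))
Function('w')(L) = Add(-11, Mul(-1, L))
Mul(Function('w')(Mul(-2, Add(Function('Z')(-1), Function('E')(-4)))), 413) = Mul(Add(-11, Mul(-1, Mul(-2, Add(Mul(Pow(Add(-2, -1), -1), Add(-7, Mul(3, -1))), Add(7, Mul(-6, -4)))))), 413) = Mul(Add(-11, Mul(-1, Mul(-2, Add(Mul(Pow(-3, -1), Add(-7, -3)), Add(7, 24))))), 413) = Mul(Add(-11, Mul(-1, Mul(-2, Add(Mul(Rational(-1, 3), -10), 31)))), 413) = Mul(Add(-11, Mul(-1, Mul(-2, Add(Rational(10, 3), 31)))), 413) = Mul(Add(-11, Mul(-1, Mul(-2, Rational(103, 3)))), 413) = Mul(Add(-11, Mul(-1, Rational(-206, 3))), 413) = Mul(Add(-11, Rational(206, 3)), 413) = Mul(Rational(173, 3), 413) = Rational(71449, 3)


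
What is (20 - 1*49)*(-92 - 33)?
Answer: 3625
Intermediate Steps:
(20 - 1*49)*(-92 - 33) = (20 - 49)*(-125) = -29*(-125) = 3625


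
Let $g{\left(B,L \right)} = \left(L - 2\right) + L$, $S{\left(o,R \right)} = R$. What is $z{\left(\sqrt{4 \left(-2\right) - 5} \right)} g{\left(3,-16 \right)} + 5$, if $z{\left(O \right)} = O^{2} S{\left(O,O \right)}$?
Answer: $5 + 442 i \sqrt{13} \approx 5.0 + 1593.7 i$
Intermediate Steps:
$g{\left(B,L \right)} = -2 + 2 L$ ($g{\left(B,L \right)} = \left(-2 + L\right) + L = -2 + 2 L$)
$z{\left(O \right)} = O^{3}$ ($z{\left(O \right)} = O^{2} O = O^{3}$)
$z{\left(\sqrt{4 \left(-2\right) - 5} \right)} g{\left(3,-16 \right)} + 5 = \left(\sqrt{4 \left(-2\right) - 5}\right)^{3} \left(-2 + 2 \left(-16\right)\right) + 5 = \left(\sqrt{-8 - 5}\right)^{3} \left(-2 - 32\right) + 5 = \left(\sqrt{-13}\right)^{3} \left(-34\right) + 5 = \left(i \sqrt{13}\right)^{3} \left(-34\right) + 5 = - 13 i \sqrt{13} \left(-34\right) + 5 = 442 i \sqrt{13} + 5 = 5 + 442 i \sqrt{13}$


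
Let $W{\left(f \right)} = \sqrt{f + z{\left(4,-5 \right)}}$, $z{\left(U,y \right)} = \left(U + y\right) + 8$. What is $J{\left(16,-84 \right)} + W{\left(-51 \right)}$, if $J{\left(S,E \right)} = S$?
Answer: $16 + 2 i \sqrt{11} \approx 16.0 + 6.6332 i$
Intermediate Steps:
$z{\left(U,y \right)} = 8 + U + y$
$W{\left(f \right)} = \sqrt{7 + f}$ ($W{\left(f \right)} = \sqrt{f + \left(8 + 4 - 5\right)} = \sqrt{f + 7} = \sqrt{7 + f}$)
$J{\left(16,-84 \right)} + W{\left(-51 \right)} = 16 + \sqrt{7 - 51} = 16 + \sqrt{-44} = 16 + 2 i \sqrt{11}$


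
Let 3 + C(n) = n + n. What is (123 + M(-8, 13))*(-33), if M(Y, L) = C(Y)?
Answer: -3432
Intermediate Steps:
C(n) = -3 + 2*n (C(n) = -3 + (n + n) = -3 + 2*n)
M(Y, L) = -3 + 2*Y
(123 + M(-8, 13))*(-33) = (123 + (-3 + 2*(-8)))*(-33) = (123 + (-3 - 16))*(-33) = (123 - 19)*(-33) = 104*(-33) = -3432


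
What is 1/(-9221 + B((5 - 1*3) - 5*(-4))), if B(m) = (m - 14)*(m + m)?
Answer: -1/8869 ≈ -0.00011275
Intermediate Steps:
B(m) = 2*m*(-14 + m) (B(m) = (-14 + m)*(2*m) = 2*m*(-14 + m))
1/(-9221 + B((5 - 1*3) - 5*(-4))) = 1/(-9221 + 2*((5 - 1*3) - 5*(-4))*(-14 + ((5 - 1*3) - 5*(-4)))) = 1/(-9221 + 2*((5 - 3) + 20)*(-14 + ((5 - 3) + 20))) = 1/(-9221 + 2*(2 + 20)*(-14 + (2 + 20))) = 1/(-9221 + 2*22*(-14 + 22)) = 1/(-9221 + 2*22*8) = 1/(-9221 + 352) = 1/(-8869) = -1/8869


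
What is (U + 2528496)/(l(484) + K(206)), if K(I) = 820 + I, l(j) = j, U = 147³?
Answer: 5705019/1510 ≈ 3778.2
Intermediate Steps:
U = 3176523
(U + 2528496)/(l(484) + K(206)) = (3176523 + 2528496)/(484 + (820 + 206)) = 5705019/(484 + 1026) = 5705019/1510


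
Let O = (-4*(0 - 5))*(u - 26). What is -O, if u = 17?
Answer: 180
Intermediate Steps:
O = -180 (O = (-4*(0 - 5))*(17 - 26) = -4*(-5)*(-9) = 20*(-9) = -180)
-O = -1*(-180) = 180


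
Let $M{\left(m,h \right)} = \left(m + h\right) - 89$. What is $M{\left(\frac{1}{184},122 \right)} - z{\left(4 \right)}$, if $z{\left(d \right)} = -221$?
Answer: $\frac{46737}{184} \approx 254.01$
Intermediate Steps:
$M{\left(m,h \right)} = -89 + h + m$ ($M{\left(m,h \right)} = \left(h + m\right) - 89 = -89 + h + m$)
$M{\left(\frac{1}{184},122 \right)} - z{\left(4 \right)} = \left(-89 + 122 + \frac{1}{184}\right) - -221 = \left(-89 + 122 + \frac{1}{184}\right) + 221 = \frac{6073}{184} + 221 = \frac{46737}{184}$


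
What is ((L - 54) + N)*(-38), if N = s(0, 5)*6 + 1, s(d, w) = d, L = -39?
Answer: 3496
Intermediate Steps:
N = 1 (N = 0*6 + 1 = 0 + 1 = 1)
((L - 54) + N)*(-38) = ((-39 - 54) + 1)*(-38) = (-93 + 1)*(-38) = -92*(-38) = 3496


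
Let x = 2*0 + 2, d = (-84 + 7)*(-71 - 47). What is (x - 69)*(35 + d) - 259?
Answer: -611366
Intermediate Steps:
d = 9086 (d = -77*(-118) = 9086)
x = 2 (x = 0 + 2 = 2)
(x - 69)*(35 + d) - 259 = (2 - 69)*(35 + 9086) - 259 = -67*9121 - 259 = -611107 - 259 = -611366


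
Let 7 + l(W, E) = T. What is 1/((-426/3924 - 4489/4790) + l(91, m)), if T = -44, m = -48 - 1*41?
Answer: -783165/40760389 ≈ -0.019214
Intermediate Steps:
m = -89 (m = -48 - 41 = -89)
l(W, E) = -51 (l(W, E) = -7 - 44 = -51)
1/((-426/3924 - 4489/4790) + l(91, m)) = 1/((-426/3924 - 4489/4790) - 51) = 1/((-426*1/3924 - 4489*1/4790) - 51) = 1/((-71/654 - 4489/4790) - 51) = 1/(-818974/783165 - 51) = 1/(-40760389/783165) = -783165/40760389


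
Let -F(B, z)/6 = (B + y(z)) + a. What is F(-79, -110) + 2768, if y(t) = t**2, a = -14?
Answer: -69274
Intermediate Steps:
F(B, z) = 84 - 6*B - 6*z**2 (F(B, z) = -6*((B + z**2) - 14) = -6*(-14 + B + z**2) = 84 - 6*B - 6*z**2)
F(-79, -110) + 2768 = (84 - 6*(-79) - 6*(-110)**2) + 2768 = (84 + 474 - 6*12100) + 2768 = (84 + 474 - 72600) + 2768 = -72042 + 2768 = -69274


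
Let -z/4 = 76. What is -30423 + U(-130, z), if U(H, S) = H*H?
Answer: -13523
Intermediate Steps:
z = -304 (z = -4*76 = -304)
U(H, S) = H²
-30423 + U(-130, z) = -30423 + (-130)² = -30423 + 16900 = -13523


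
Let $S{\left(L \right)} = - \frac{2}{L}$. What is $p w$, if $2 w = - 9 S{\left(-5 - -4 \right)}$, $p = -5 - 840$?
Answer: $7605$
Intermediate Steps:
$p = -845$ ($p = -5 - 840 = -845$)
$w = -9$ ($w = \frac{\left(-9\right) \left(- \frac{2}{-5 - -4}\right)}{2} = \frac{\left(-9\right) \left(- \frac{2}{-5 + 4}\right)}{2} = \frac{\left(-9\right) \left(- \frac{2}{-1}\right)}{2} = \frac{\left(-9\right) \left(\left(-2\right) \left(-1\right)\right)}{2} = \frac{\left(-9\right) 2}{2} = \frac{1}{2} \left(-18\right) = -9$)
$p w = \left(-845\right) \left(-9\right) = 7605$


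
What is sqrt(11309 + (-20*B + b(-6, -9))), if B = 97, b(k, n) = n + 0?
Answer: 12*sqrt(65) ≈ 96.747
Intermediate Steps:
b(k, n) = n
sqrt(11309 + (-20*B + b(-6, -9))) = sqrt(11309 + (-20*97 - 9)) = sqrt(11309 + (-1940 - 9)) = sqrt(11309 - 1949) = sqrt(9360) = 12*sqrt(65)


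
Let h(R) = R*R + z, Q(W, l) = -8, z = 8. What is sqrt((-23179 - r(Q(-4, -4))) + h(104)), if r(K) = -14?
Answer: I*sqrt(12341) ≈ 111.09*I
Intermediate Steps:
h(R) = 8 + R**2 (h(R) = R*R + 8 = R**2 + 8 = 8 + R**2)
sqrt((-23179 - r(Q(-4, -4))) + h(104)) = sqrt((-23179 - 1*(-14)) + (8 + 104**2)) = sqrt((-23179 + 14) + (8 + 10816)) = sqrt(-23165 + 10824) = sqrt(-12341) = I*sqrt(12341)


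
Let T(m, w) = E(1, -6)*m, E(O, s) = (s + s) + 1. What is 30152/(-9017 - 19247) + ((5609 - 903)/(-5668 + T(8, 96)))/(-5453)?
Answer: -59141370297/55445962222 ≈ -1.0666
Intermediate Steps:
E(O, s) = 1 + 2*s (E(O, s) = 2*s + 1 = 1 + 2*s)
T(m, w) = -11*m (T(m, w) = (1 + 2*(-6))*m = (1 - 12)*m = -11*m)
30152/(-9017 - 19247) + ((5609 - 903)/(-5668 + T(8, 96)))/(-5453) = 30152/(-9017 - 19247) + ((5609 - 903)/(-5668 - 11*8))/(-5453) = 30152/(-28264) + (4706/(-5668 - 88))*(-1/5453) = 30152*(-1/28264) + (4706/(-5756))*(-1/5453) = -3769/3533 + (4706*(-1/5756))*(-1/5453) = -3769/3533 - 2353/2878*(-1/5453) = -3769/3533 + 2353/15693734 = -59141370297/55445962222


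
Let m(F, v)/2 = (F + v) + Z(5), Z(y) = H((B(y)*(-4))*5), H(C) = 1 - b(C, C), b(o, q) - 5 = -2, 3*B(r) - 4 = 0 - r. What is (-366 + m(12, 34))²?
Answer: 77284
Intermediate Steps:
B(r) = 4/3 - r/3 (B(r) = 4/3 + (0 - r)/3 = 4/3 + (-r)/3 = 4/3 - r/3)
b(o, q) = 3 (b(o, q) = 5 - 2 = 3)
H(C) = -2 (H(C) = 1 - 1*3 = 1 - 3 = -2)
Z(y) = -2
m(F, v) = -4 + 2*F + 2*v (m(F, v) = 2*((F + v) - 2) = 2*(-2 + F + v) = -4 + 2*F + 2*v)
(-366 + m(12, 34))² = (-366 + (-4 + 2*12 + 2*34))² = (-366 + (-4 + 24 + 68))² = (-366 + 88)² = (-278)² = 77284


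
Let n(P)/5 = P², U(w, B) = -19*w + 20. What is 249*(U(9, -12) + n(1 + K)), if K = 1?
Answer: -32619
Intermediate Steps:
U(w, B) = 20 - 19*w
n(P) = 5*P²
249*(U(9, -12) + n(1 + K)) = 249*((20 - 19*9) + 5*(1 + 1)²) = 249*((20 - 171) + 5*2²) = 249*(-151 + 5*4) = 249*(-151 + 20) = 249*(-131) = -32619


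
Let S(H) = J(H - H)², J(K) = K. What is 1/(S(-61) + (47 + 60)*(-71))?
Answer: -1/7597 ≈ -0.00013163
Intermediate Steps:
S(H) = 0 (S(H) = (H - H)² = 0² = 0)
1/(S(-61) + (47 + 60)*(-71)) = 1/(0 + (47 + 60)*(-71)) = 1/(0 + 107*(-71)) = 1/(0 - 7597) = 1/(-7597) = -1/7597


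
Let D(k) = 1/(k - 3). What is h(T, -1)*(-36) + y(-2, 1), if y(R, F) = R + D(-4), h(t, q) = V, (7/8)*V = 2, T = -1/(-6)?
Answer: -591/7 ≈ -84.429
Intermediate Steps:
T = ⅙ (T = -1*(-⅙) = ⅙ ≈ 0.16667)
D(k) = 1/(-3 + k)
V = 16/7 (V = (8/7)*2 = 16/7 ≈ 2.2857)
h(t, q) = 16/7
y(R, F) = -⅐ + R (y(R, F) = R + 1/(-3 - 4) = R + 1/(-7) = R - ⅐ = -⅐ + R)
h(T, -1)*(-36) + y(-2, 1) = (16/7)*(-36) + (-⅐ - 2) = -576/7 - 15/7 = -591/7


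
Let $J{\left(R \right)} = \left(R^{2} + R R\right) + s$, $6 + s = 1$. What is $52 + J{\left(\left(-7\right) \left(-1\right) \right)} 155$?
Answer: $14467$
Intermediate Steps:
$s = -5$ ($s = -6 + 1 = -5$)
$J{\left(R \right)} = -5 + 2 R^{2}$ ($J{\left(R \right)} = \left(R^{2} + R R\right) - 5 = \left(R^{2} + R^{2}\right) - 5 = 2 R^{2} - 5 = -5 + 2 R^{2}$)
$52 + J{\left(\left(-7\right) \left(-1\right) \right)} 155 = 52 + \left(-5 + 2 \left(\left(-7\right) \left(-1\right)\right)^{2}\right) 155 = 52 + \left(-5 + 2 \cdot 7^{2}\right) 155 = 52 + \left(-5 + 2 \cdot 49\right) 155 = 52 + \left(-5 + 98\right) 155 = 52 + 93 \cdot 155 = 52 + 14415 = 14467$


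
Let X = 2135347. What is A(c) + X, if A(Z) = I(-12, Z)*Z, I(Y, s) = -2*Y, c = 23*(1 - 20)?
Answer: 2124859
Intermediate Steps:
c = -437 (c = 23*(-19) = -437)
A(Z) = 24*Z (A(Z) = (-2*(-12))*Z = 24*Z)
A(c) + X = 24*(-437) + 2135347 = -10488 + 2135347 = 2124859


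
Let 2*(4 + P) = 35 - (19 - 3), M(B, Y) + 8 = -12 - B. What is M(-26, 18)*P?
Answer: 33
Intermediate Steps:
M(B, Y) = -20 - B (M(B, Y) = -8 + (-12 - B) = -20 - B)
P = 11/2 (P = -4 + (35 - (19 - 3))/2 = -4 + (35 - 1*16)/2 = -4 + (35 - 16)/2 = -4 + (½)*19 = -4 + 19/2 = 11/2 ≈ 5.5000)
M(-26, 18)*P = (-20 - 1*(-26))*(11/2) = (-20 + 26)*(11/2) = 6*(11/2) = 33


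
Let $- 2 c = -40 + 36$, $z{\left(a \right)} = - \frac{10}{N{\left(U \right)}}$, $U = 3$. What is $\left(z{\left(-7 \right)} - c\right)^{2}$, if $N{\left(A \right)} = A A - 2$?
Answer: $\frac{576}{49} \approx 11.755$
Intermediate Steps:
$N{\left(A \right)} = -2 + A^{2}$ ($N{\left(A \right)} = A^{2} - 2 = -2 + A^{2}$)
$z{\left(a \right)} = - \frac{10}{7}$ ($z{\left(a \right)} = - \frac{10}{-2 + 3^{2}} = - \frac{10}{-2 + 9} = - \frac{10}{7}$)
$c = 2$ ($c = - \frac{-40 + 36}{2} = \left(- \frac{1}{2}\right) \left(-4\right) = 2$)
$\left(z{\left(-7 \right)} - c\right)^{2} = \left(- \frac{10}{7} - 2\right)^{2} = \left(- \frac{24}{7}\right)^{2} = \frac{576}{49}$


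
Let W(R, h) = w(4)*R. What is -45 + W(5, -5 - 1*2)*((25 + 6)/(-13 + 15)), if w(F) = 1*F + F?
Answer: 575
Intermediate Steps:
w(F) = 2*F (w(F) = F + F = 2*F)
W(R, h) = 8*R (W(R, h) = (2*4)*R = 8*R)
-45 + W(5, -5 - 1*2)*((25 + 6)/(-13 + 15)) = -45 + (8*5)*((25 + 6)/(-13 + 15)) = -45 + 40*(31/2) = -45 + 620 = 575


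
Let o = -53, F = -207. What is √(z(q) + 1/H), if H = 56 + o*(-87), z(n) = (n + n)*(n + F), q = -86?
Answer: √1097669686711/4667 ≈ 224.49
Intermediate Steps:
z(n) = 2*n*(-207 + n) (z(n) = (n + n)*(n - 207) = (2*n)*(-207 + n) = 2*n*(-207 + n))
H = 4667 (H = 56 - 53*(-87) = 56 + 4611 = 4667)
√(z(q) + 1/H) = √(2*(-86)*(-207 - 86) + 1/4667) = √(2*(-86)*(-293) + 1/4667) = √(50396 + 1/4667) = √(235198133/4667) = √1097669686711/4667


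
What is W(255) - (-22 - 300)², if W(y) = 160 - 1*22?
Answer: -103546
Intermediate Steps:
W(y) = 138 (W(y) = 160 - 22 = 138)
W(255) - (-22 - 300)² = 138 - (-22 - 300)² = 138 - 1*(-322)² = 138 - 1*103684 = 138 - 103684 = -103546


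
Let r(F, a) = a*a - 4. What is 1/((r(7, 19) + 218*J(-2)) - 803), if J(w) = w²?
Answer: 1/426 ≈ 0.0023474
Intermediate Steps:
r(F, a) = -4 + a² (r(F, a) = a² - 4 = -4 + a²)
1/((r(7, 19) + 218*J(-2)) - 803) = 1/(((-4 + 19²) + 218*(-2)²) - 803) = 1/(((-4 + 361) + 218*4) - 803) = 1/((357 + 872) - 803) = 1/(1229 - 803) = 1/426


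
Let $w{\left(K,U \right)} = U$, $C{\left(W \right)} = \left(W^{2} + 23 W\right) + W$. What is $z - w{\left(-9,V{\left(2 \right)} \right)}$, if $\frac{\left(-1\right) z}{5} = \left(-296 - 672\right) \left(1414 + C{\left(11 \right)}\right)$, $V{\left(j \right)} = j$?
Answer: $8707158$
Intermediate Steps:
$C{\left(W \right)} = W^{2} + 24 W$
$z = 8707160$ ($z = - 5 \left(-296 - 672\right) \left(1414 + 11 \left(24 + 11\right)\right) = - 5 \left(- 968 \left(1414 + 11 \cdot 35\right)\right) = - 5 \left(- 968 \left(1414 + 385\right)\right) = - 5 \left(\left(-968\right) 1799\right) = \left(-5\right) \left(-1741432\right) = 8707160$)
$z - w{\left(-9,V{\left(2 \right)} \right)} = 8707160 - 2 = 8707158$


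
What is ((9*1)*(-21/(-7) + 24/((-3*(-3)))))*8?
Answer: 408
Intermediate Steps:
((9*1)*(-21/(-7) + 24/((-3*(-3)))))*8 = (9*(-21*(-1/7) + 24/9))*8 = (9*(3 + 24*(1/9)))*8 = (9*(3 + 8/3))*8 = (9*(17/3))*8 = 51*8 = 408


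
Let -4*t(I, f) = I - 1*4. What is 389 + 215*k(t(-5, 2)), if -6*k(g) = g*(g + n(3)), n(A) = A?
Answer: -1097/32 ≈ -34.281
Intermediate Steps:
t(I, f) = 1 - I/4 (t(I, f) = -(I - 1*4)/4 = -(I - 4)/4 = -(-4 + I)/4 = 1 - I/4)
k(g) = -g*(3 + g)/6 (k(g) = -g*(g + 3)/6 = -g*(3 + g)/6)
389 + 215*k(t(-5, 2)) = 389 + 215*(-(1 - 1/4*(-5))*(3 + (1 - 1/4*(-5)))/6) = 389 + 215*(-(1 + 5/4)*(3 + (1 + 5/4))/6) = 389 + 215*(-1/6*9/4*(3 + 9/4)) = 389 + 215*(-1/6*9/4*21/4) = 389 + 215*(-63/32) = 389 - 13545/32 = -1097/32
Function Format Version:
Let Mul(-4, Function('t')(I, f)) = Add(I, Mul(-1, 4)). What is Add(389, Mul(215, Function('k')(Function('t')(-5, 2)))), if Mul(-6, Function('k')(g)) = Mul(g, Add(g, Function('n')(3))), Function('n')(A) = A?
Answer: Rational(-1097, 32) ≈ -34.281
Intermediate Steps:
Function('t')(I, f) = Add(1, Mul(Rational(-1, 4), I)) (Function('t')(I, f) = Mul(Rational(-1, 4), Add(I, Mul(-1, 4))) = Mul(Rational(-1, 4), Add(I, -4)) = Mul(Rational(-1, 4), Add(-4, I)) = Add(1, Mul(Rational(-1, 4), I)))
Function('k')(g) = Mul(Rational(-1, 6), g, Add(3, g)) (Function('k')(g) = Mul(Rational(-1, 6), Mul(g, Add(g, 3))) = Mul(Rational(-1, 6), Mul(g, Add(3, g))) = Mul(Rational(-1, 6), g, Add(3, g)))
Add(389, Mul(215, Function('k')(Function('t')(-5, 2)))) = Add(389, Mul(215, Mul(Rational(-1, 6), Add(1, Mul(Rational(-1, 4), -5)), Add(3, Add(1, Mul(Rational(-1, 4), -5)))))) = Add(389, Mul(215, Mul(Rational(-1, 6), Add(1, Rational(5, 4)), Add(3, Add(1, Rational(5, 4)))))) = Add(389, Mul(215, Mul(Rational(-1, 6), Rational(9, 4), Add(3, Rational(9, 4))))) = Add(389, Mul(215, Mul(Rational(-1, 6), Rational(9, 4), Rational(21, 4)))) = Add(389, Mul(215, Rational(-63, 32))) = Add(389, Rational(-13545, 32)) = Rational(-1097, 32)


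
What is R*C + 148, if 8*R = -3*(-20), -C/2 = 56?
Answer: -692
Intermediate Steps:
C = -112 (C = -2*56 = -112)
R = 15/2 (R = (-3*(-20))/8 = (⅛)*60 = 15/2 ≈ 7.5000)
R*C + 148 = (15/2)*(-112) + 148 = -840 + 148 = -692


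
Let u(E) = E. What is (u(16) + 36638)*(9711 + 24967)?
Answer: 1271087412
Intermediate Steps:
(u(16) + 36638)*(9711 + 24967) = (16 + 36638)*(9711 + 24967) = 36654*34678 = 1271087412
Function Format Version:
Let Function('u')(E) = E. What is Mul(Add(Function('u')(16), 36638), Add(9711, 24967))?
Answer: 1271087412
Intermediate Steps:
Mul(Add(Function('u')(16), 36638), Add(9711, 24967)) = Mul(Add(16, 36638), Add(9711, 24967)) = Mul(36654, 34678) = 1271087412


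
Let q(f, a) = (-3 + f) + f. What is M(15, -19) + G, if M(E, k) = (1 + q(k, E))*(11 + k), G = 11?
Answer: 331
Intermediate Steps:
q(f, a) = -3 + 2*f
M(E, k) = (-2 + 2*k)*(11 + k) (M(E, k) = (1 + (-3 + 2*k))*(11 + k) = (-2 + 2*k)*(11 + k))
M(15, -19) + G = (-22 + 2*(-19)**2 + 20*(-19)) + 11 = (-22 + 2*361 - 380) + 11 = (-22 + 722 - 380) + 11 = 320 + 11 = 331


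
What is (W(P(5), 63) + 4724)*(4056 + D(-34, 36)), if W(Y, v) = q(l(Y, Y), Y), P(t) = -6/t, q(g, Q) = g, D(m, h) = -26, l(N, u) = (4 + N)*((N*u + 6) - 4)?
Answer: 476913424/25 ≈ 1.9077e+7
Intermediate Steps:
l(N, u) = (2 + N*u)*(4 + N) (l(N, u) = (4 + N)*((6 + N*u) - 4) = (4 + N)*(2 + N*u) = (2 + N*u)*(4 + N))
W(Y, v) = 8 + Y³ + 2*Y + 4*Y² (W(Y, v) = 8 + 2*Y + Y*Y² + 4*Y*Y = 8 + 2*Y + Y³ + 4*Y² = 8 + Y³ + 2*Y + 4*Y²)
(W(P(5), 63) + 4724)*(4056 + D(-34, 36)) = ((8 + (-6/5)³ + 2*(-6/5) + 4*(-6/5)²) + 4724)*(4056 - 26) = ((8 + (-6*⅕)³ + 2*(-6*⅕) + 4*(-6*⅕)²) + 4724)*4030 = ((8 + (-6/5)³ + 2*(-6/5) + 4*(-6/5)²) + 4724)*4030 = ((8 - 216/125 - 12/5 + 4*(36/25)) + 4724)*4030 = ((8 - 216/125 - 12/5 + 144/25) + 4724)*4030 = (1204/125 + 4724)*4030 = (591704/125)*4030 = 476913424/25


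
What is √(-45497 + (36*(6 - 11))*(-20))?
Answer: I*√41897 ≈ 204.69*I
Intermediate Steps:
√(-45497 + (36*(6 - 11))*(-20)) = √(-45497 + (36*(-5))*(-20)) = √(-45497 - 180*(-20)) = √(-45497 + 3600) = √(-41897) = I*√41897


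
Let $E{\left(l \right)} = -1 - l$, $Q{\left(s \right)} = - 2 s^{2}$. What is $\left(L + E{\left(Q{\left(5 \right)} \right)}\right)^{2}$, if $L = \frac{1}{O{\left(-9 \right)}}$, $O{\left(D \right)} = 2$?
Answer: $\frac{9801}{4} \approx 2450.3$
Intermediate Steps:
$L = \frac{1}{2} \approx 0.5$
$\left(L + E{\left(Q{\left(5 \right)} \right)}\right)^{2} = \left(\frac{1}{2} - \left(1 - 2 \cdot 5^{2}\right)\right)^{2} = \left(\frac{1}{2} - \left(1 - 50\right)\right)^{2} = \left(\frac{1}{2} - -49\right)^{2} = \left(\frac{1}{2} + \left(-1 + 50\right)\right)^{2} = \left(\frac{1}{2} + 49\right)^{2} = \left(\frac{99}{2}\right)^{2} = \frac{9801}{4}$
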